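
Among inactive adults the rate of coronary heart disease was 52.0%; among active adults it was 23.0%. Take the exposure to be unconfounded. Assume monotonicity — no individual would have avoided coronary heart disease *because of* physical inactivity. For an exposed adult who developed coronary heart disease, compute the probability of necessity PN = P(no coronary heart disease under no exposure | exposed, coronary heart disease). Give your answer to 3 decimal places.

PN ≈ 0.558

p₁ = 0.52, p₀ = 0.23.
Under exogeneity and monotonicity, PN = (p₁ − p₀) / p₁.
PN = (0.52 − 0.23) / 0.52 = 0.29 / 0.52 ≈ 0.5577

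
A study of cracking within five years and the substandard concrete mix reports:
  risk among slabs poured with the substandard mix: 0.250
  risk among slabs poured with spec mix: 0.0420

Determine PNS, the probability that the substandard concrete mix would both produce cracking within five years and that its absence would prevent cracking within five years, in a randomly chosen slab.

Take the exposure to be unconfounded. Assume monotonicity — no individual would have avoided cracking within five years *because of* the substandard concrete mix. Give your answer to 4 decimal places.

Let p₁ = 0.25, p₀ = 0.042.
Under exogeneity and monotonicity, PNS = p₁ − p₀.
PNS = 0.25 − 0.042 = 0.208

PNS ≈ 0.2080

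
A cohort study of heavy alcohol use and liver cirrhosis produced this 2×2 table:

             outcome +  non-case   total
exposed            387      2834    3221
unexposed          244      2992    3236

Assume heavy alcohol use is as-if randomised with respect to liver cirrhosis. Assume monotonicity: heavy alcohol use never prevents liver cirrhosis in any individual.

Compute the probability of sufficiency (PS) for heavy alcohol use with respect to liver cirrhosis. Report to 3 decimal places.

p₁ = P(outcome | exposed) = 387/3221 = 0.12015
p₀ = P(outcome | unexposed) = 244/3236 = 0.075402
Under exogeneity and monotonicity, PS = (p₁ − p₀)/(1 − p₀).
PS = (0.12015 − 0.075402) / 0.9246 ≈ 0.0484

PS ≈ 0.048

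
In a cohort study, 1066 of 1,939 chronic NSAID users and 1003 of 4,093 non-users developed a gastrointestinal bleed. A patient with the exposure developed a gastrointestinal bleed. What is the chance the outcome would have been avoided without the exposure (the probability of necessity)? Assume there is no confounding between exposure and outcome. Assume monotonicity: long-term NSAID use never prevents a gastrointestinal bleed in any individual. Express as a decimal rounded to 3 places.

p₁ = P(outcome | exposed) = 1066/1939 = 0.54977
p₀ = P(outcome | unexposed) = 1003/4093 = 0.24505
Under exogeneity and monotonicity, PN = (p₁ − p₀) / p₁.
PN = (0.54977 − 0.24505) / 0.54977 = 0.30472 / 0.54977 ≈ 0.5543

PN ≈ 0.554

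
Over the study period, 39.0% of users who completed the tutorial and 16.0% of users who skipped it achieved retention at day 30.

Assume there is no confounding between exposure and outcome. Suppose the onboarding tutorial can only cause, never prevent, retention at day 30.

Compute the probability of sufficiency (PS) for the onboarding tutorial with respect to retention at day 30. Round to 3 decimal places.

p₁ = 0.39, p₀ = 0.16.
Under exogeneity and monotonicity, PS = (p₁ − p₀) / (1 − p₀).
PS = (0.39 − 0.16) / (1 − 0.16) = 0.23 / 0.84 ≈ 0.2738

PS ≈ 0.274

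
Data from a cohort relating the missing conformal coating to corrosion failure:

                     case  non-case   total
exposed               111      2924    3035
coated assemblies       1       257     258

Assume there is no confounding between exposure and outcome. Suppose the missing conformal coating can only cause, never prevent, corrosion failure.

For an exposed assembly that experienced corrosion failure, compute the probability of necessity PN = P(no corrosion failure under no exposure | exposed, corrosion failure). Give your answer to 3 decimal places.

PN ≈ 0.894

p₁ = P(outcome | exposed) = 111/3035 = 0.036573
p₀ = P(outcome | unexposed) = 1/258 = 0.003876
Under exogeneity and monotonicity, PN = (p₁ − p₀)/p₁.
PN = (0.036573 − 0.003876) / 0.036573 ≈ 0.8940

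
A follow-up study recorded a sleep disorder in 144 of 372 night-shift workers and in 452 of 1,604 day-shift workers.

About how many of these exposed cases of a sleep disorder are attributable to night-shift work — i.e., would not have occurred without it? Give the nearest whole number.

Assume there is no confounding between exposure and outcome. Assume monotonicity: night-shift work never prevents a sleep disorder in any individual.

about 39 cases

p₁ = P(outcome | exposed) = 144/372 = 0.3871
p₀ = P(outcome | unexposed) = 452/1604 = 0.2818
PN = (p₁ − p₀)/p₁ = (0.3871 − 0.2818) / 0.3871 ≈ 0.27203.
Attributable cases ≈ PN × (exposed cases) = 0.27203 × 144 ≈ 39.17.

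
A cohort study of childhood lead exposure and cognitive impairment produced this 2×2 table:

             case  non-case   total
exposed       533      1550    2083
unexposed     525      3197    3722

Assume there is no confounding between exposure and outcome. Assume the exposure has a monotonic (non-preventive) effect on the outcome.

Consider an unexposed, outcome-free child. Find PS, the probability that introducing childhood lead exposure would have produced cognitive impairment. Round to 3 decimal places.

p₁ = P(outcome | exposed) = 533/2083 = 0.25588
p₀ = P(outcome | unexposed) = 525/3722 = 0.14105
Under exogeneity and monotonicity, PS = (p₁ − p₀) / (1 − p₀).
PS = (0.25588 − 0.14105) / (1 − 0.14105) = 0.11483 / 0.85895 ≈ 0.1337

PS ≈ 0.134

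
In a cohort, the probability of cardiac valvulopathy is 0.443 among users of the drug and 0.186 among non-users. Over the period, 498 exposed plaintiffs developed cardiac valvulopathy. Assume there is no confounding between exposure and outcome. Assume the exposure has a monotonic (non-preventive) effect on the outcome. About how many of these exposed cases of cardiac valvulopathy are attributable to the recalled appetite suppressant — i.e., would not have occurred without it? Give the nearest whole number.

Let p₁ = 0.443, p₀ = 0.186.
PN = (p₁ − p₀)/p₁ = (0.443 − 0.186) / 0.443 ≈ 0.58014.
Attributable cases ≈ PN × (exposed cases) = 0.58014 × 498 ≈ 288.91.

about 289 cases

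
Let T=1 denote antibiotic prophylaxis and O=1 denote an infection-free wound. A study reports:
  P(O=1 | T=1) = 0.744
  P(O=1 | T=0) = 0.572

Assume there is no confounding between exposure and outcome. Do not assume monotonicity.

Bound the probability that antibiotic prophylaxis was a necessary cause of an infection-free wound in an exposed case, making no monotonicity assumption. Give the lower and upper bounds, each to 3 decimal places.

Let p₁ = 0.744, p₀ = 0.572.
Under exogeneity alone the bounds on PN are max{0,(p₁−p₀)/p₁} ≤ PN ≤ min{1,(1−p₀)/p₁}.
  lower = (p₁ − p₀)/p₁ = 0.172 / 0.744 ≈ 0.2312
  upper = min{1, (1 − p₀)/p₁} = 0.428 / 0.744 ≈ 0.5753

0.231 ≤ PN ≤ 0.575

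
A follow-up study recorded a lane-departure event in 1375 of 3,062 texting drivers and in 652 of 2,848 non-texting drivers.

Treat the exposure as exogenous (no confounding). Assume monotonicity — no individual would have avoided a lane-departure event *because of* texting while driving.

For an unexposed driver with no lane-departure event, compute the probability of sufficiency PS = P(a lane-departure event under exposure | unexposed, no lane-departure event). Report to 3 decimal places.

PS ≈ 0.285

p₁ = P(outcome | exposed) = 1375/3062 = 0.44905
p₀ = P(outcome | unexposed) = 652/2848 = 0.22893
Under exogeneity and monotonicity, PS = (p₁ − p₀) / (1 − p₀).
PS = (0.44905 − 0.22893) / (1 − 0.22893) = 0.22012 / 0.77107 ≈ 0.2855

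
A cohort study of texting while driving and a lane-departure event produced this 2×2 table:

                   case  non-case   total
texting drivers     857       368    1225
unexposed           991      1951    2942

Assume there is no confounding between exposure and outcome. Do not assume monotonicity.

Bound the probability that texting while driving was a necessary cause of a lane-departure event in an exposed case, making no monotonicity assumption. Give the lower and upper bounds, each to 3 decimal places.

p₁ = P(outcome | exposed) = 857/1225 = 0.69959
p₀ = P(outcome | unexposed) = 991/2942 = 0.33685
Under exogeneity alone the bounds on PN are max{0,(p₁−p₀)/p₁} ≤ PN ≤ min{1,(1−p₀)/p₁}.
  lower = (p₁ − p₀)/p₁ = 0.36275 / 0.69959 ≈ 0.5185
  upper = min{1, (1 − p₀)/p₁} = 0.66315 / 0.69959 ≈ 0.9479

0.519 ≤ PN ≤ 0.948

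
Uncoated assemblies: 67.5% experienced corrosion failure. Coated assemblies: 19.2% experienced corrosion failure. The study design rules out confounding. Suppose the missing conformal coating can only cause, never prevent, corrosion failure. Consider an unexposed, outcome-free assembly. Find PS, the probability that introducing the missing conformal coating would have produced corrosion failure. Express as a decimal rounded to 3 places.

p₁ = 0.675, p₀ = 0.192.
Under exogeneity and monotonicity, PS = (p₁ − p₀) / (1 − p₀).
PS = (0.675 − 0.192) / (1 − 0.192) = 0.483 / 0.808 ≈ 0.5978

PS ≈ 0.598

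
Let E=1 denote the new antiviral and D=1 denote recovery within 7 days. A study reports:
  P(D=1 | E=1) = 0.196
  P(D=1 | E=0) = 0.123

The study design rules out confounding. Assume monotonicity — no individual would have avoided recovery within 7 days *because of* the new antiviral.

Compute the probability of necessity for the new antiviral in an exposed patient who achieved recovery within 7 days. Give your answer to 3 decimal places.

Let p₁ = 0.196, p₀ = 0.123.
Under exogeneity and monotonicity, PN = (p₁ − p₀) / p₁.
PN = (0.196 − 0.123) / 0.196 = 0.073 / 0.196 ≈ 0.3724

PN ≈ 0.372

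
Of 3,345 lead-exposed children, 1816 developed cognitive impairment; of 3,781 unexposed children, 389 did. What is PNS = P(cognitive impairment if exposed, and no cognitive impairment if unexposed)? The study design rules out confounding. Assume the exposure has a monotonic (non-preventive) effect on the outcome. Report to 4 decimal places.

p₁ = P(outcome | exposed) = 1816/3345 = 0.5429
p₀ = P(outcome | unexposed) = 389/3781 = 0.10288
Under exogeneity and monotonicity, PNS = p₁ − p₀.
PNS = 0.5429 − 0.10288 = 0.44002

PNS ≈ 0.4400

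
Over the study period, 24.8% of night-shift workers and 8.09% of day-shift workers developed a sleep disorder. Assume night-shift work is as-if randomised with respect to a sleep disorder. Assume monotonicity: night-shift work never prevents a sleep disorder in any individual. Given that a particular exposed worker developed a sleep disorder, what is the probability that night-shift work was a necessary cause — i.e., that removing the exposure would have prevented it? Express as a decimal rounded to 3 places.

PN ≈ 0.674

p₁ = 0.248, p₀ = 0.0809.
Under exogeneity and monotonicity, PN = (p₁ − p₀) / p₁.
PN = (0.248 − 0.0809) / 0.248 = 0.1671 / 0.248 ≈ 0.6738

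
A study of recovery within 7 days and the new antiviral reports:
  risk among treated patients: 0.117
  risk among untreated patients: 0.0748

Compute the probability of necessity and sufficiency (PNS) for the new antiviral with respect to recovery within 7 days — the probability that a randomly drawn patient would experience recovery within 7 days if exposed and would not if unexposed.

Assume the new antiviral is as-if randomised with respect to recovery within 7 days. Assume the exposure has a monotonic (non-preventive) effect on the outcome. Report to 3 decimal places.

Let p₁ = 0.117, p₀ = 0.0748.
Under exogeneity and monotonicity, PNS = p₁ − p₀.
PNS = 0.117 − 0.0748 = 0.0422

PNS ≈ 0.042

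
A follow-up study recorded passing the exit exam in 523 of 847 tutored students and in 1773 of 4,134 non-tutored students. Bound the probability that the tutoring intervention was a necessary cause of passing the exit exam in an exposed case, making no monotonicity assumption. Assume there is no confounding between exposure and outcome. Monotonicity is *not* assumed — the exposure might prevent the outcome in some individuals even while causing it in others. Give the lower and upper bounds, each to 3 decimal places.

0.305 ≤ PN ≤ 0.925

p₁ = P(outcome | exposed) = 523/847 = 0.61747
p₀ = P(outcome | unexposed) = 1773/4134 = 0.42888
Under exogeneity alone the bounds on PN are max{0,(p₁−p₀)/p₁} ≤ PN ≤ min{1,(1−p₀)/p₁}.
  lower = (p₁ − p₀)/p₁ = 0.18859 / 0.61747 ≈ 0.3054
  upper = min{1, (1 − p₀)/p₁} = 0.57112 / 0.61747 ≈ 0.9249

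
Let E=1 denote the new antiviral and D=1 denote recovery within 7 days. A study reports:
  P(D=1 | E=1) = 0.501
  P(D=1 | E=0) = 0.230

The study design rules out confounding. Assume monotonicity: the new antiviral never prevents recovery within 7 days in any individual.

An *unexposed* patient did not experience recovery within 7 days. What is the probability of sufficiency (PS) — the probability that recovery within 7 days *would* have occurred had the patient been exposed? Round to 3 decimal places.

PS ≈ 0.352

Let p₁ = 0.501, p₀ = 0.23.
Under exogeneity and monotonicity, PS = (p₁ − p₀) / (1 − p₀).
PS = (0.501 − 0.23) / (1 − 0.23) = 0.271 / 0.77 ≈ 0.3519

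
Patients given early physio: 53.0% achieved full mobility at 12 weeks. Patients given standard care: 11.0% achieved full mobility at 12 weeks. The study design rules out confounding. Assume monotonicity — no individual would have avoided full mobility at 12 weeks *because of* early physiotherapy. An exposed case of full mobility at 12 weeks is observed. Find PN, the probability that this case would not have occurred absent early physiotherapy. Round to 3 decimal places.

p₁ = 0.53, p₀ = 0.11.
Under exogeneity and monotonicity, PN = (p₁ − p₀) / p₁.
PN = (0.53 − 0.11) / 0.53 = 0.42 / 0.53 ≈ 0.7925

PN ≈ 0.792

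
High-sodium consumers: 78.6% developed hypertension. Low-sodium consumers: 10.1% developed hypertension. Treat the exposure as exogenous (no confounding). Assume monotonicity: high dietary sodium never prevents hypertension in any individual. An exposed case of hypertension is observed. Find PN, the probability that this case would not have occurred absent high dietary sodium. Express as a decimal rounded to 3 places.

PN ≈ 0.872

p₁ = 0.786, p₀ = 0.101.
Under exogeneity and monotonicity, PN = (p₁ − p₀) / p₁.
PN = (0.786 − 0.101) / 0.786 = 0.685 / 0.786 ≈ 0.8715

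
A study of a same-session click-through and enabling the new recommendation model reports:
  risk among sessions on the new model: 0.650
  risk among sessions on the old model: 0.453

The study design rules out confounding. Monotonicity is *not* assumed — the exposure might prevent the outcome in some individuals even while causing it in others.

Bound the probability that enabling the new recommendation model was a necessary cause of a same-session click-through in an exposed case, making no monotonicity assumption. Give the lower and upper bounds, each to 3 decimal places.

0.303 ≤ PN ≤ 0.842

Let p₁ = 0.65, p₀ = 0.453.
Under exogeneity alone the bounds on PN are max{0,(p₁−p₀)/p₁} ≤ PN ≤ min{1,(1−p₀)/p₁}.
  lower = (p₁ − p₀)/p₁ = 0.197 / 0.65 ≈ 0.3031
  upper = min{1, (1 − p₀)/p₁} = 0.547 / 0.65 ≈ 0.8415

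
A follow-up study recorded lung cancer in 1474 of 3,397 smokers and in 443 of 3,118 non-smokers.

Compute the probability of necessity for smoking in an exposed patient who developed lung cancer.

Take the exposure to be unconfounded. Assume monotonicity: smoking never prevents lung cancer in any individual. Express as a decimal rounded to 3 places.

PN ≈ 0.673

p₁ = P(outcome | exposed) = 1474/3397 = 0.43391
p₀ = P(outcome | unexposed) = 443/3118 = 0.14208
Under exogeneity and monotonicity, PN = (p₁ − p₀) / p₁.
PN = (0.43391 − 0.14208) / 0.43391 = 0.29183 / 0.43391 ≈ 0.6726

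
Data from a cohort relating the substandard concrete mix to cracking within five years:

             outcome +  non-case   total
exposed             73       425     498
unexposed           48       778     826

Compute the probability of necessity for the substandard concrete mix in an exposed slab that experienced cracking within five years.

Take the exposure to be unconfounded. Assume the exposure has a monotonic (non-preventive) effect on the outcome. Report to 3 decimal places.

p₁ = P(outcome | exposed) = 73/498 = 0.14659
p₀ = P(outcome | unexposed) = 48/826 = 0.058111
Under exogeneity and monotonicity, PN = (p₁ − p₀) / p₁.
PN = (0.14659 − 0.058111) / 0.14659 = 0.088475 / 0.14659 ≈ 0.6036

PN ≈ 0.604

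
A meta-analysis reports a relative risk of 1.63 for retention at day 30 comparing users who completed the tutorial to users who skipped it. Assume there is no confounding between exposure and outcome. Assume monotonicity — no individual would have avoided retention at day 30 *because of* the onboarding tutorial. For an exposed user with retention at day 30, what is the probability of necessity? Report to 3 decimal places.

PN ≈ 0.387

Under exogeneity and monotonicity, PN = (RR − 1) / RR = 1 − 1/RR.
PN = (1.63 − 1) / 1.63 = 0.63 / 1.63 ≈ 0.3865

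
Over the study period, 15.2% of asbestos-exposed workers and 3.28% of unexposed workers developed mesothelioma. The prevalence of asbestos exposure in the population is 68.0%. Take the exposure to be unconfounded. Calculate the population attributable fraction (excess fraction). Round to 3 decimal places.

p₁ = 0.152, p₀ = 0.0328.
Overall risk P(Y=1) = π·p₁ + (1−π)·p₀ = 0.68×0.152 + 0.32×0.0328 = 0.11386.
Under exogeneity, PAF = [P(Y=1) − p₀] / P(Y=1).
PAF = (0.11386 − 0.0328) / 0.11386 ≈ 0.7119

PAF ≈ 0.712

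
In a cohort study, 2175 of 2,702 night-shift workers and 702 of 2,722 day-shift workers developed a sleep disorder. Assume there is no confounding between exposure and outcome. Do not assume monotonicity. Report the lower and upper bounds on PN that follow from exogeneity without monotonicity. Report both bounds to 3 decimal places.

0.680 ≤ PN ≤ 0.922

p₁ = P(outcome | exposed) = 2175/2702 = 0.80496
p₀ = P(outcome | unexposed) = 702/2722 = 0.2579
Under exogeneity alone the bounds on PN are max{0,(p₁−p₀)/p₁} ≤ PN ≤ min{1,(1−p₀)/p₁}.
  lower = (p₁ − p₀)/p₁ = 0.54706 / 0.80496 ≈ 0.6796
  upper = min{1, (1 − p₀)/p₁} = 0.7421 / 0.80496 ≈ 0.9219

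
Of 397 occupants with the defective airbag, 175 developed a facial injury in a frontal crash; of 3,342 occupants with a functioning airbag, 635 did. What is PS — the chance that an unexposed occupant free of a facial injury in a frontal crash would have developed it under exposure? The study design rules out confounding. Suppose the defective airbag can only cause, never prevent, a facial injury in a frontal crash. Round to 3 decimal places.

p₁ = P(outcome | exposed) = 175/397 = 0.44081
p₀ = P(outcome | unexposed) = 635/3342 = 0.19001
Under exogeneity and monotonicity, PS = (p₁ − p₀) / (1 − p₀).
PS = (0.44081 − 0.19001) / (1 − 0.19001) = 0.2508 / 0.80999 ≈ 0.3096

PS ≈ 0.310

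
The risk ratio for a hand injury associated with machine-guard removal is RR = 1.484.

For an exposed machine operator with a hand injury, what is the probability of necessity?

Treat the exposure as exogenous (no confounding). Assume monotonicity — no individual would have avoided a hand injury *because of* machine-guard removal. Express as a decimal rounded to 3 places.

Under exogeneity and monotonicity, PN = (RR − 1) / RR = 1 − 1/RR.
PN = (1.484 − 1) / 1.484 = 0.484 / 1.484 ≈ 0.3261

PN ≈ 0.326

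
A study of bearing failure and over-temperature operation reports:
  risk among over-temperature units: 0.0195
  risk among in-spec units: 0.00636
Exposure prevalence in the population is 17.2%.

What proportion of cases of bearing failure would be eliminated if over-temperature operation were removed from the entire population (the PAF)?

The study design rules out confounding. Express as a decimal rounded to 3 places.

PAF ≈ 0.262

Let p₁ = 0.0195, p₀ = 0.00636.
Overall risk P(Y=1) = π·p₁ + (1−π)·p₀ = 0.172×0.0195 + 0.828×0.00636 = 0.0086201.
Under exogeneity, PAF = [P(Y=1) − p₀] / P(Y=1).
PAF = (0.0086201 − 0.00636) / 0.0086201 ≈ 0.2622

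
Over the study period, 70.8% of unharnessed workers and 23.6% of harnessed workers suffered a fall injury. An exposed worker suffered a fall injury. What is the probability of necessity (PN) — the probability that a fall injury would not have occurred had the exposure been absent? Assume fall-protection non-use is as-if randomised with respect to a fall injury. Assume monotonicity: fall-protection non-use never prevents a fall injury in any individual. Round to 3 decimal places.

p₁ = 0.708, p₀ = 0.236.
Under exogeneity and monotonicity, PN = (p₁ − p₀) / p₁.
PN = (0.708 − 0.236) / 0.708 = 0.472 / 0.708 ≈ 0.6667

PN ≈ 0.667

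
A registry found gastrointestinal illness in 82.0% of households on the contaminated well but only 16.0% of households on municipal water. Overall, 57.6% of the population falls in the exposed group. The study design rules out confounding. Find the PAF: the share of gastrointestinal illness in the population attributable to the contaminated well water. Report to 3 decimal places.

p₁ = 0.82, p₀ = 0.16.
Overall risk P(Y=1) = π·p₁ + (1−π)·p₀ = 0.576×0.82 + 0.424×0.16 = 0.54016.
Under exogeneity, PAF = [P(Y=1) − p₀] / P(Y=1).
PAF = (0.54016 − 0.16) / 0.54016 ≈ 0.7038

PAF ≈ 0.704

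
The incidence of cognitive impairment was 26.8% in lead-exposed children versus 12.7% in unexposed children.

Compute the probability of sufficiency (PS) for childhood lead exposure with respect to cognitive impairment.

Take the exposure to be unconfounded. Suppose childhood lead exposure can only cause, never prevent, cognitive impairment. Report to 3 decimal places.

p₁ = 0.268, p₀ = 0.127.
Under exogeneity and monotonicity, PS = (p₁ − p₀) / (1 − p₀).
PS = (0.268 − 0.127) / (1 − 0.127) = 0.141 / 0.873 ≈ 0.1615

PS ≈ 0.162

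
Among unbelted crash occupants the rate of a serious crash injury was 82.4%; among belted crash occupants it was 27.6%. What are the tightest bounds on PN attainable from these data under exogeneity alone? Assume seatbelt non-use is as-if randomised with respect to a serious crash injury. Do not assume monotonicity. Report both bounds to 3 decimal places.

0.665 ≤ PN ≤ 0.879

p₁ = 0.824, p₀ = 0.276.
Under exogeneity alone the bounds on PN are max{0,(p₁−p₀)/p₁} ≤ PN ≤ min{1,(1−p₀)/p₁}.
  lower = (p₁ − p₀)/p₁ = 0.548 / 0.824 ≈ 0.6650
  upper = min{1, (1 − p₀)/p₁} = 0.724 / 0.824 ≈ 0.8786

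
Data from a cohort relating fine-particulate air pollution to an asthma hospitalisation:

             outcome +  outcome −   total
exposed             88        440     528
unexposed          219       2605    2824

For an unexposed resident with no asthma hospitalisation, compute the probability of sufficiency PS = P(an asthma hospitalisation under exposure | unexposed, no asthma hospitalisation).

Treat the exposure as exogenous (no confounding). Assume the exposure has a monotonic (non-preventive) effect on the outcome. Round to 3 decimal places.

PS ≈ 0.097

p₁ = P(outcome | exposed) = 88/528 = 0.16667
p₀ = P(outcome | unexposed) = 219/2824 = 0.07755
Under exogeneity and monotonicity, PS = (p₁ − p₀)/(1 − p₀).
PS = (0.16667 − 0.07755) / 0.92245 ≈ 0.0966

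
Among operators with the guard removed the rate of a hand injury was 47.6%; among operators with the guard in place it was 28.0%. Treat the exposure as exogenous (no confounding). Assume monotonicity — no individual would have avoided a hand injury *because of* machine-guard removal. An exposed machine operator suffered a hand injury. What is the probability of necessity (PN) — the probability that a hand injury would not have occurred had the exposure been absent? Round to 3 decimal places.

p₁ = 0.476, p₀ = 0.28.
Under exogeneity and monotonicity, PN = (p₁ − p₀) / p₁.
PN = (0.476 − 0.28) / 0.476 = 0.196 / 0.476 ≈ 0.4118

PN ≈ 0.412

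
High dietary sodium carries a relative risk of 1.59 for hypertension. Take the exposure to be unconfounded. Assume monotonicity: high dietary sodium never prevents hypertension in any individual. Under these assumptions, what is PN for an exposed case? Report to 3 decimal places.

PN ≈ 0.371

Under exogeneity and monotonicity, PN = (RR − 1) / RR = 1 − 1/RR.
PN = (1.59 − 1) / 1.59 = 0.59 / 1.59 ≈ 0.3711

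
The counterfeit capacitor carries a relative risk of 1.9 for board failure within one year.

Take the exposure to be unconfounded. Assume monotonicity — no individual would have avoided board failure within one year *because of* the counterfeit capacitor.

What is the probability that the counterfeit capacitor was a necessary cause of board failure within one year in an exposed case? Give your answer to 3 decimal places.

Under exogeneity and monotonicity, PN = (RR − 1) / RR = 1 − 1/RR.
PN = (1.9 − 1) / 1.9 = 0.9 / 1.9 ≈ 0.4737

PN ≈ 0.474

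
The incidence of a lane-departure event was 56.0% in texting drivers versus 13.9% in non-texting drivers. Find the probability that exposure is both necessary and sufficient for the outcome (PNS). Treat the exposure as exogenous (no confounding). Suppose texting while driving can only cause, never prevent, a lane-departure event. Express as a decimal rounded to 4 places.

PNS ≈ 0.4210

p₁ = 0.56, p₀ = 0.139.
Under exogeneity and monotonicity, PNS = p₁ − p₀.
PNS = 0.56 − 0.139 = 0.421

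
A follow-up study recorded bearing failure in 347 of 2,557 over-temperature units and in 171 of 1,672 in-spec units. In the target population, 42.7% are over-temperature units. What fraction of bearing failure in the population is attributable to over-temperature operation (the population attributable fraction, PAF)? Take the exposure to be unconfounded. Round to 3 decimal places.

p₁ = P(outcome | exposed) = 347/2557 = 0.13571
p₀ = P(outcome | unexposed) = 171/1672 = 0.10227
Overall risk P(Y=1) = π·p₁ + (1−π)·p₀ = 0.427×0.13571 + 0.573×0.10227 = 0.11655.
Under exogeneity, PAF = [P(Y=1) − p₀] / P(Y=1).
PAF = (0.11655 − 0.10227) / 0.11655 ≈ 0.1225

PAF ≈ 0.122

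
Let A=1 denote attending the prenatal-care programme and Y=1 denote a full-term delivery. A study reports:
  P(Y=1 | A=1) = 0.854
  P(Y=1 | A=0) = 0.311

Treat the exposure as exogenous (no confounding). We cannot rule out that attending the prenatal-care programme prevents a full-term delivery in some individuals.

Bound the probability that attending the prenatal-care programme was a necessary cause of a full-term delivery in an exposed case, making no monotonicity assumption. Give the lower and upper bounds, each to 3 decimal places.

0.636 ≤ PN ≤ 0.807

Let p₁ = 0.854, p₀ = 0.311.
Under exogeneity alone the bounds on PN are max{0,(p₁−p₀)/p₁} ≤ PN ≤ min{1,(1−p₀)/p₁}.
  lower = (p₁ − p₀)/p₁ = 0.543 / 0.854 ≈ 0.6358
  upper = min{1, (1 − p₀)/p₁} = 0.689 / 0.854 ≈ 0.8068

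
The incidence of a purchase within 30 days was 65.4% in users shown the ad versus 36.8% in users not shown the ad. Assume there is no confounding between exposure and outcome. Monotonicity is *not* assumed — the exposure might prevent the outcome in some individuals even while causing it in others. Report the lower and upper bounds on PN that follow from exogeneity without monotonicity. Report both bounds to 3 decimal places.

0.437 ≤ PN ≤ 0.966

p₁ = 0.654, p₀ = 0.368.
Under exogeneity alone the bounds on PN are max{0,(p₁−p₀)/p₁} ≤ PN ≤ min{1,(1−p₀)/p₁}.
  lower = (p₁ − p₀)/p₁ = 0.286 / 0.654 ≈ 0.4373
  upper = min{1, (1 − p₀)/p₁} = 0.632 / 0.654 ≈ 0.9664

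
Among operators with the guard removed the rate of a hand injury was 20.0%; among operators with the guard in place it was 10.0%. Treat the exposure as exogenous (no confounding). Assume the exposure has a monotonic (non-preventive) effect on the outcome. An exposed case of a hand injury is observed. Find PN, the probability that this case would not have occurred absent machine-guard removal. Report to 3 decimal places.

p₁ = 0.2, p₀ = 0.1.
Under exogeneity and monotonicity, PN = (p₁ − p₀) / p₁.
PN = (0.2 − 0.1) / 0.2 = 0.1 / 0.2 ≈ 0.5000

PN ≈ 0.500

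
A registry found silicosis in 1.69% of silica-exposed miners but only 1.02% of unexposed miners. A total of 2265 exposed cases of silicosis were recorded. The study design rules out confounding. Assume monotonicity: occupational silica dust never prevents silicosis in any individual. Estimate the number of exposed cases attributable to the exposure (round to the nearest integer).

about 898 cases

p₁ = 0.0169, p₀ = 0.0102.
PN = (p₁ − p₀)/p₁ = (0.0169 − 0.0102) / 0.0169 ≈ 0.39645.
Attributable cases ≈ PN × (exposed cases) = 0.39645 × 2265 ≈ 897.96.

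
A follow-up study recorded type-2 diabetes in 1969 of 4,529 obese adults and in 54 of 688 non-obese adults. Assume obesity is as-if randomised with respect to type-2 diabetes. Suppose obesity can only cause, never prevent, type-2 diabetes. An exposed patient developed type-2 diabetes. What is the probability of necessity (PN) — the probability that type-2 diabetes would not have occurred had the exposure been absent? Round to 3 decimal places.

PN ≈ 0.819

p₁ = P(outcome | exposed) = 1969/4529 = 0.43475
p₀ = P(outcome | unexposed) = 54/688 = 0.078488
Under exogeneity and monotonicity, PN = (p₁ − p₀) / p₁.
PN = (0.43475 − 0.078488) / 0.43475 = 0.35627 / 0.43475 ≈ 0.8195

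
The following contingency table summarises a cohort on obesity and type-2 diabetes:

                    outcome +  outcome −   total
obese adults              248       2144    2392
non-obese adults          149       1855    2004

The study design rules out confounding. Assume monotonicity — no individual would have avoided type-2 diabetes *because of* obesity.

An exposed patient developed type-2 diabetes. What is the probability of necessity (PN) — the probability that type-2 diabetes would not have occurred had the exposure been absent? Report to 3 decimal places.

PN ≈ 0.283

p₁ = P(outcome | exposed) = 248/2392 = 0.10368
p₀ = P(outcome | unexposed) = 149/2004 = 0.074351
Under exogeneity and monotonicity, PN = (p₁ − p₀)/p₁.
PN = (0.10368 − 0.074351) / 0.10368 ≈ 0.2829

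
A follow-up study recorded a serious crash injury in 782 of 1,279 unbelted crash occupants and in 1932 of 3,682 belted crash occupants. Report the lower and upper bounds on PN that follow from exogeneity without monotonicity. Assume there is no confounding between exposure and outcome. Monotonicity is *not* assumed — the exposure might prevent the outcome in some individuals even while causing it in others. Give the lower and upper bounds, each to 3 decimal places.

p₁ = P(outcome | exposed) = 782/1279 = 0.61142
p₀ = P(outcome | unexposed) = 1932/3682 = 0.52471
Under exogeneity alone the bounds on PN are max{0,(p₁−p₀)/p₁} ≤ PN ≤ min{1,(1−p₀)/p₁}.
  lower = (p₁ − p₀)/p₁ = 0.0867 / 0.61142 ≈ 0.1418
  upper = min{1, (1 − p₀)/p₁} = 0.47529 / 0.61142 ≈ 0.7774

0.142 ≤ PN ≤ 0.777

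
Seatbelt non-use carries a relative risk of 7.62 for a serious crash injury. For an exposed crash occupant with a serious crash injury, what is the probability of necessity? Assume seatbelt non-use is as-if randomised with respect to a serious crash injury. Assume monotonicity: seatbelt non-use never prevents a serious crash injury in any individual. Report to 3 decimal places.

PN ≈ 0.869

Under exogeneity and monotonicity, PN = (RR − 1) / RR = 1 − 1/RR.
PN = (7.62 − 1) / 7.62 = 6.62 / 7.62 ≈ 0.8688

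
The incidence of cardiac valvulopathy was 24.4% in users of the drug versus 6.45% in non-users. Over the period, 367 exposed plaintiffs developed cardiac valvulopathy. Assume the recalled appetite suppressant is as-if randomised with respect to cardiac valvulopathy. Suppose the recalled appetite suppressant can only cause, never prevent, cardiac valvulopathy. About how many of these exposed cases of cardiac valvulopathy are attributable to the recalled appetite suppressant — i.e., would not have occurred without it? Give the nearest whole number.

about 270 cases

p₁ = 0.244, p₀ = 0.0645.
PN = (p₁ − p₀)/p₁ = (0.244 − 0.0645) / 0.244 ≈ 0.73566.
Attributable cases ≈ PN × (exposed cases) = 0.73566 × 367 ≈ 269.99.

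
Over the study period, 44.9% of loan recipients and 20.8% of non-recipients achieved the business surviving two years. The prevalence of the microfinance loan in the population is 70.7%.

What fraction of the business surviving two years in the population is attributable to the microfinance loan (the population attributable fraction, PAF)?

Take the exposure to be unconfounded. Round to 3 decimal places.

p₁ = 0.449, p₀ = 0.208.
Overall risk P(Y=1) = π·p₁ + (1−π)·p₀ = 0.707×0.449 + 0.293×0.208 = 0.37839.
Under exogeneity, PAF = [P(Y=1) − p₀] / P(Y=1).
PAF = (0.37839 − 0.208) / 0.37839 ≈ 0.4503

PAF ≈ 0.450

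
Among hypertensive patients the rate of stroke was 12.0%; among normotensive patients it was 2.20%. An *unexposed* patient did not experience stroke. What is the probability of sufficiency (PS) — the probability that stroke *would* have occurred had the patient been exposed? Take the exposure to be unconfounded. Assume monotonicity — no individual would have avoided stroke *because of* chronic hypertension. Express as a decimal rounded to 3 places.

p₁ = 0.12, p₀ = 0.022.
Under exogeneity and monotonicity, PS = (p₁ − p₀) / (1 − p₀).
PS = (0.12 − 0.022) / (1 − 0.022) = 0.098 / 0.978 ≈ 0.1002

PS ≈ 0.100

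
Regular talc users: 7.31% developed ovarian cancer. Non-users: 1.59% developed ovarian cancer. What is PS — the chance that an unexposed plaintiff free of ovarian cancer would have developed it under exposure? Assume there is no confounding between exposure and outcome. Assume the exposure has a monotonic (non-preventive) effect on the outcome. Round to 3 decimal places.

p₁ = 0.0731, p₀ = 0.0159.
Under exogeneity and monotonicity, PS = (p₁ − p₀) / (1 − p₀).
PS = (0.0731 − 0.0159) / (1 − 0.0159) = 0.0572 / 0.9841 ≈ 0.0581

PS ≈ 0.058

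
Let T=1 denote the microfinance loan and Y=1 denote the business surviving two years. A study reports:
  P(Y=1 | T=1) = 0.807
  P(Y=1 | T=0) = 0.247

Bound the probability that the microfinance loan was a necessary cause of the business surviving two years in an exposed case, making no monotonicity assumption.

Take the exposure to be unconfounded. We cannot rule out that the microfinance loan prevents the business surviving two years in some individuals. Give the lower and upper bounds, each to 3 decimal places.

Let p₁ = 0.807, p₀ = 0.247.
Under exogeneity alone the bounds on PN are max{0,(p₁−p₀)/p₁} ≤ PN ≤ min{1,(1−p₀)/p₁}.
  lower = (p₁ − p₀)/p₁ = 0.56 / 0.807 ≈ 0.6939
  upper = min{1, (1 − p₀)/p₁} = 0.753 / 0.807 ≈ 0.9331

0.694 ≤ PN ≤ 0.933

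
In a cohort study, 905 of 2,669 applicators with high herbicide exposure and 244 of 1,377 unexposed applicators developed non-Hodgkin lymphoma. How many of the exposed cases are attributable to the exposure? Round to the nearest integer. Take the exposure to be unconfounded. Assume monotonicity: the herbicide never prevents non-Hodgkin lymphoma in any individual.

about 432 cases

p₁ = P(outcome | exposed) = 905/2669 = 0.33908
p₀ = P(outcome | unexposed) = 244/1377 = 0.1772
PN = (p₁ − p₀)/p₁ = (0.33908 − 0.1772) / 0.33908 ≈ 0.47742.
Attributable cases ≈ PN × (exposed cases) = 0.47742 × 905 ≈ 432.06.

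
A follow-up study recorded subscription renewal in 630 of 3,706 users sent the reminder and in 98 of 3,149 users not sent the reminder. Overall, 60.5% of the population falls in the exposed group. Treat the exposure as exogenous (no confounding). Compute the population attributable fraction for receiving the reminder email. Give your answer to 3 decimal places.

PAF ≈ 0.730

p₁ = P(outcome | exposed) = 630/3706 = 0.16999
p₀ = P(outcome | unexposed) = 98/3149 = 0.031121
Overall risk P(Y=1) = π·p₁ + (1−π)·p₀ = 0.605×0.16999 + 0.395×0.031121 = 0.11514.
Under exogeneity, PAF = [P(Y=1) − p₀] / P(Y=1).
PAF = (0.11514 − 0.031121) / 0.11514 ≈ 0.7297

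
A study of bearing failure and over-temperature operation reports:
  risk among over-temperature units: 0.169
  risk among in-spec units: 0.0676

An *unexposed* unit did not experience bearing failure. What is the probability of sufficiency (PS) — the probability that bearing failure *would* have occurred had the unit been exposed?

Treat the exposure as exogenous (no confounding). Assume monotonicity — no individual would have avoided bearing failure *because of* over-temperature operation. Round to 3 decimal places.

PS ≈ 0.109

Let p₁ = 0.169, p₀ = 0.0676.
Under exogeneity and monotonicity, PS = (p₁ − p₀) / (1 − p₀).
PS = (0.169 − 0.0676) / (1 − 0.0676) = 0.1014 / 0.9324 ≈ 0.1088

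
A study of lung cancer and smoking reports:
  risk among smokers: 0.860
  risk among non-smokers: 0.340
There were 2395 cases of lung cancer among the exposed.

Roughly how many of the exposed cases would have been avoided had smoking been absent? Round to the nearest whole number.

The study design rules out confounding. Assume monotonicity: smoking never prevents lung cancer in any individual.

Let p₁ = 0.86, p₀ = 0.34.
PN = (p₁ − p₀)/p₁ = (0.86 − 0.34) / 0.86 ≈ 0.60465.
Attributable cases ≈ PN × (exposed cases) = 0.60465 × 2395 ≈ 1448.14.

about 1448 cases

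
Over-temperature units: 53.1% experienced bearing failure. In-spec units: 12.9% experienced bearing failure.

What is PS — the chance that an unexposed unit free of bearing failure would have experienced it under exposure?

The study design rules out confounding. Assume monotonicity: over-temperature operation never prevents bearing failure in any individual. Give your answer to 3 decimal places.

PS ≈ 0.462

p₁ = 0.531, p₀ = 0.129.
Under exogeneity and monotonicity, PS = (p₁ − p₀) / (1 − p₀).
PS = (0.531 − 0.129) / (1 − 0.129) = 0.402 / 0.871 ≈ 0.4615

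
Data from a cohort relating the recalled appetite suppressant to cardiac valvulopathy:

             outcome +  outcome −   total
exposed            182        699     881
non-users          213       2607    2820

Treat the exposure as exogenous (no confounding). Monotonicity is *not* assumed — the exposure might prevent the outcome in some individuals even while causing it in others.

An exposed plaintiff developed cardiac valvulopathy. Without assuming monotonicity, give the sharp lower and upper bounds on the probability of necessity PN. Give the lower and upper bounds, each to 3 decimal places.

0.634 ≤ PN ≤ 1.000

p₁ = P(outcome | exposed) = 182/881 = 0.20658
p₀ = P(outcome | unexposed) = 213/2820 = 0.075532
Under exogeneity alone the bounds on PN are max{0,(p₁−p₀)/p₁} ≤ PN ≤ min{1,(1−p₀)/p₁}.
  lower = (p₁ − p₀)/p₁ = 0.13105 / 0.20658 ≈ 0.6344
  upper = min{1, (1 − p₀)/p₁} = 0.92447 / 0.20658 ≈ 4.4750 → capped at 1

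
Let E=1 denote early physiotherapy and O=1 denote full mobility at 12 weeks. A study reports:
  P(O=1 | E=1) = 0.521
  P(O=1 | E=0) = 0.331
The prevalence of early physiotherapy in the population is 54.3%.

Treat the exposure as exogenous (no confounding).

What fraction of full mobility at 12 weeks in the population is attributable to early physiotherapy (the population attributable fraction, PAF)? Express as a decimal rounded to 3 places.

Let p₁ = 0.521, p₀ = 0.331.
Overall risk P(Y=1) = π·p₁ + (1−π)·p₀ = 0.543×0.521 + 0.457×0.331 = 0.43417.
Under exogeneity, PAF = [P(Y=1) − p₀] / P(Y=1).
PAF = (0.43417 − 0.331) / 0.43417 ≈ 0.2376

PAF ≈ 0.238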